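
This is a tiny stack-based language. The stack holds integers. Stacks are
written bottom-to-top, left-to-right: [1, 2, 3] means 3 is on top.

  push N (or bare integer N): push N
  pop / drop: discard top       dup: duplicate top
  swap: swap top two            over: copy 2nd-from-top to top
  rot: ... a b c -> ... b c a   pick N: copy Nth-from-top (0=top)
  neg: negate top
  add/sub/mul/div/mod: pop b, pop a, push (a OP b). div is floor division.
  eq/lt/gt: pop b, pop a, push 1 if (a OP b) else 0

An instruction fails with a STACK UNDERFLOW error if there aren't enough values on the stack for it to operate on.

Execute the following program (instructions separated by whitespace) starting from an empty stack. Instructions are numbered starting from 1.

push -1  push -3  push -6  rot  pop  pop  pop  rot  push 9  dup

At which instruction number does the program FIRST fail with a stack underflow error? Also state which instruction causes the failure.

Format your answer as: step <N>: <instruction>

Answer: step 8: rot

Derivation:
Step 1 ('push -1'): stack = [-1], depth = 1
Step 2 ('push -3'): stack = [-1, -3], depth = 2
Step 3 ('push -6'): stack = [-1, -3, -6], depth = 3
Step 4 ('rot'): stack = [-3, -6, -1], depth = 3
Step 5 ('pop'): stack = [-3, -6], depth = 2
Step 6 ('pop'): stack = [-3], depth = 1
Step 7 ('pop'): stack = [], depth = 0
Step 8 ('rot'): needs 3 value(s) but depth is 0 — STACK UNDERFLOW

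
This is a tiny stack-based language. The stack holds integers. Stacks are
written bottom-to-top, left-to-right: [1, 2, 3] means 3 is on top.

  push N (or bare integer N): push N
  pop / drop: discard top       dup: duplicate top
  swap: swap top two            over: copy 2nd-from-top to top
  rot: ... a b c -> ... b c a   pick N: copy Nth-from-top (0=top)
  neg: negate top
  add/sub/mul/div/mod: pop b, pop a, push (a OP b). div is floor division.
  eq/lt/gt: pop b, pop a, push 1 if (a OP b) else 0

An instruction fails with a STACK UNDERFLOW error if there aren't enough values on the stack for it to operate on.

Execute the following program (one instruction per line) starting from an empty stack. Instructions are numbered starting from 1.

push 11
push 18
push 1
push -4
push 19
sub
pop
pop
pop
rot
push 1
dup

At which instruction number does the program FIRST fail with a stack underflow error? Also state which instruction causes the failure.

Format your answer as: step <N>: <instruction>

Answer: step 10: rot

Derivation:
Step 1 ('push 11'): stack = [11], depth = 1
Step 2 ('push 18'): stack = [11, 18], depth = 2
Step 3 ('push 1'): stack = [11, 18, 1], depth = 3
Step 4 ('push -4'): stack = [11, 18, 1, -4], depth = 4
Step 5 ('push 19'): stack = [11, 18, 1, -4, 19], depth = 5
Step 6 ('sub'): stack = [11, 18, 1, -23], depth = 4
Step 7 ('pop'): stack = [11, 18, 1], depth = 3
Step 8 ('pop'): stack = [11, 18], depth = 2
Step 9 ('pop'): stack = [11], depth = 1
Step 10 ('rot'): needs 3 value(s) but depth is 1 — STACK UNDERFLOW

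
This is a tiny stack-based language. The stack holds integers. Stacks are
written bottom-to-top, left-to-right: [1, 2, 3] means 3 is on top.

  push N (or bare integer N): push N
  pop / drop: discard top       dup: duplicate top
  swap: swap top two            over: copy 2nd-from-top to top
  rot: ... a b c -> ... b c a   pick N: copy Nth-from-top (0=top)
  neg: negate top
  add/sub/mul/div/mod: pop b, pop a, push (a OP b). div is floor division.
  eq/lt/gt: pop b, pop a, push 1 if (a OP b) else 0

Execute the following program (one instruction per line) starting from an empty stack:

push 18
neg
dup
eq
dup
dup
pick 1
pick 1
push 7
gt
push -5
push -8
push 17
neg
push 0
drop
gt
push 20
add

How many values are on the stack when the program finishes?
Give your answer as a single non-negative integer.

Answer: 7

Derivation:
After 'push 18': stack = [18] (depth 1)
After 'neg': stack = [-18] (depth 1)
After 'dup': stack = [-18, -18] (depth 2)
After 'eq': stack = [1] (depth 1)
After 'dup': stack = [1, 1] (depth 2)
After 'dup': stack = [1, 1, 1] (depth 3)
After 'pick 1': stack = [1, 1, 1, 1] (depth 4)
After 'pick 1': stack = [1, 1, 1, 1, 1] (depth 5)
After 'push 7': stack = [1, 1, 1, 1, 1, 7] (depth 6)
After 'gt': stack = [1, 1, 1, 1, 0] (depth 5)
After 'push -5': stack = [1, 1, 1, 1, 0, -5] (depth 6)
After 'push -8': stack = [1, 1, 1, 1, 0, -5, -8] (depth 7)
After 'push 17': stack = [1, 1, 1, 1, 0, -5, -8, 17] (depth 8)
After 'neg': stack = [1, 1, 1, 1, 0, -5, -8, -17] (depth 8)
After 'push 0': stack = [1, 1, 1, 1, 0, -5, -8, -17, 0] (depth 9)
After 'drop': stack = [1, 1, 1, 1, 0, -5, -8, -17] (depth 8)
After 'gt': stack = [1, 1, 1, 1, 0, -5, 1] (depth 7)
After 'push 20': stack = [1, 1, 1, 1, 0, -5, 1, 20] (depth 8)
After 'add': stack = [1, 1, 1, 1, 0, -5, 21] (depth 7)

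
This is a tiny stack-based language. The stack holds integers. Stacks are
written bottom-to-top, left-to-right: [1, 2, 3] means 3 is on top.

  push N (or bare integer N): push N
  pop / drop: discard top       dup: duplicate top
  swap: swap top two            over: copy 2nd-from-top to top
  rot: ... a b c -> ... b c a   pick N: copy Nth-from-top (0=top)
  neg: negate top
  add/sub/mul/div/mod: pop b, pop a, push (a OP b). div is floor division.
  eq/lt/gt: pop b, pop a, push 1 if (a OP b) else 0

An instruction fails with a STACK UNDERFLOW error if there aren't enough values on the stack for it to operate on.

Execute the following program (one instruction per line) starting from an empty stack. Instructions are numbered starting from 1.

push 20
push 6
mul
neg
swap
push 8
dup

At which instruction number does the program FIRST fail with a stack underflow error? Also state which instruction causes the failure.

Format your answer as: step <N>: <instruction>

Step 1 ('push 20'): stack = [20], depth = 1
Step 2 ('push 6'): stack = [20, 6], depth = 2
Step 3 ('mul'): stack = [120], depth = 1
Step 4 ('neg'): stack = [-120], depth = 1
Step 5 ('swap'): needs 2 value(s) but depth is 1 — STACK UNDERFLOW

Answer: step 5: swap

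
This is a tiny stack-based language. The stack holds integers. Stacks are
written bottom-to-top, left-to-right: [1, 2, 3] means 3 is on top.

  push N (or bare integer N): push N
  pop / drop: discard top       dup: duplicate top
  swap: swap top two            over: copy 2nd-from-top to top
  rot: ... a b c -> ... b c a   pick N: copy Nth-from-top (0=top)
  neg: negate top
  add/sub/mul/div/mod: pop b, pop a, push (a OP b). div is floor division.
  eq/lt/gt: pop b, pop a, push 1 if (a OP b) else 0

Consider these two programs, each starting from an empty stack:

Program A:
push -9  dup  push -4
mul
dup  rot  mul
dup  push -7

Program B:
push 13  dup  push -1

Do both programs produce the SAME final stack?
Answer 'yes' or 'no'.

Answer: no

Derivation:
Program A trace:
  After 'push -9': [-9]
  After 'dup': [-9, -9]
  After 'push -4': [-9, -9, -4]
  After 'mul': [-9, 36]
  After 'dup': [-9, 36, 36]
  After 'rot': [36, 36, -9]
  After 'mul': [36, -324]
  After 'dup': [36, -324, -324]
  After 'push -7': [36, -324, -324, -7]
Program A final stack: [36, -324, -324, -7]

Program B trace:
  After 'push 13': [13]
  After 'dup': [13, 13]
  After 'push -1': [13, 13, -1]
Program B final stack: [13, 13, -1]
Same: no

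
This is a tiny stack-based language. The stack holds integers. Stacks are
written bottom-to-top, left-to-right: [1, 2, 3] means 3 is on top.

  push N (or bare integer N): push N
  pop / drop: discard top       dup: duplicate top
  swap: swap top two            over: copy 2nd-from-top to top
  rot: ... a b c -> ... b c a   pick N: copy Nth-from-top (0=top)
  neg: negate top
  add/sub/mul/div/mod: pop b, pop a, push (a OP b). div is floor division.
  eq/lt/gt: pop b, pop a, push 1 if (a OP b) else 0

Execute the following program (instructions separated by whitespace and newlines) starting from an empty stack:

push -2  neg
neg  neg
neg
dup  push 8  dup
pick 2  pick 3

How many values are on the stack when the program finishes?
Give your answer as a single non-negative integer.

Answer: 6

Derivation:
After 'push -2': stack = [-2] (depth 1)
After 'neg': stack = [2] (depth 1)
After 'neg': stack = [-2] (depth 1)
After 'neg': stack = [2] (depth 1)
After 'neg': stack = [-2] (depth 1)
After 'dup': stack = [-2, -2] (depth 2)
After 'push 8': stack = [-2, -2, 8] (depth 3)
After 'dup': stack = [-2, -2, 8, 8] (depth 4)
After 'pick 2': stack = [-2, -2, 8, 8, -2] (depth 5)
After 'pick 3': stack = [-2, -2, 8, 8, -2, -2] (depth 6)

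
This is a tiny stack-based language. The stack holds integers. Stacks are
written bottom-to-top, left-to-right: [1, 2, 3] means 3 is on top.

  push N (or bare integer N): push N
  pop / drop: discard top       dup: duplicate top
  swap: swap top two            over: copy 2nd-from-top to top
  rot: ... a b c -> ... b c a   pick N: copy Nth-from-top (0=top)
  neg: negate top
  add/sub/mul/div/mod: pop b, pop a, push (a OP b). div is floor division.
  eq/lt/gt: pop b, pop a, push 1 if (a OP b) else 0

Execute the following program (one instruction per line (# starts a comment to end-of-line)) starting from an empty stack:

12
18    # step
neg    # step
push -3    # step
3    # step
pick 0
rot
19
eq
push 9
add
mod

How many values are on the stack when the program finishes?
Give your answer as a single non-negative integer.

Answer: 4

Derivation:
After 'push 12': stack = [12] (depth 1)
After 'push 18': stack = [12, 18] (depth 2)
After 'neg': stack = [12, -18] (depth 2)
After 'push -3': stack = [12, -18, -3] (depth 3)
After 'push 3': stack = [12, -18, -3, 3] (depth 4)
After 'pick 0': stack = [12, -18, -3, 3, 3] (depth 5)
After 'rot': stack = [12, -18, 3, 3, -3] (depth 5)
After 'push 19': stack = [12, -18, 3, 3, -3, 19] (depth 6)
After 'eq': stack = [12, -18, 3, 3, 0] (depth 5)
After 'push 9': stack = [12, -18, 3, 3, 0, 9] (depth 6)
After 'add': stack = [12, -18, 3, 3, 9] (depth 5)
After 'mod': stack = [12, -18, 3, 3] (depth 4)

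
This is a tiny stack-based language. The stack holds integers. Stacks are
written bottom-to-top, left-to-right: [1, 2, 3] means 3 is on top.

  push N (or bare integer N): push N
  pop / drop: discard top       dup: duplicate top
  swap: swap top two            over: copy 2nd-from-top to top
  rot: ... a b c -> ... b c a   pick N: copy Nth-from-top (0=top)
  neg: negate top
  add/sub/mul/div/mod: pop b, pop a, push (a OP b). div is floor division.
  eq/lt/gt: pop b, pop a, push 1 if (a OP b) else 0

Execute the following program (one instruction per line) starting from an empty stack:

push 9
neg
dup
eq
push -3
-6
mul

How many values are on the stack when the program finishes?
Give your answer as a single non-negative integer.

Answer: 2

Derivation:
After 'push 9': stack = [9] (depth 1)
After 'neg': stack = [-9] (depth 1)
After 'dup': stack = [-9, -9] (depth 2)
After 'eq': stack = [1] (depth 1)
After 'push -3': stack = [1, -3] (depth 2)
After 'push -6': stack = [1, -3, -6] (depth 3)
After 'mul': stack = [1, 18] (depth 2)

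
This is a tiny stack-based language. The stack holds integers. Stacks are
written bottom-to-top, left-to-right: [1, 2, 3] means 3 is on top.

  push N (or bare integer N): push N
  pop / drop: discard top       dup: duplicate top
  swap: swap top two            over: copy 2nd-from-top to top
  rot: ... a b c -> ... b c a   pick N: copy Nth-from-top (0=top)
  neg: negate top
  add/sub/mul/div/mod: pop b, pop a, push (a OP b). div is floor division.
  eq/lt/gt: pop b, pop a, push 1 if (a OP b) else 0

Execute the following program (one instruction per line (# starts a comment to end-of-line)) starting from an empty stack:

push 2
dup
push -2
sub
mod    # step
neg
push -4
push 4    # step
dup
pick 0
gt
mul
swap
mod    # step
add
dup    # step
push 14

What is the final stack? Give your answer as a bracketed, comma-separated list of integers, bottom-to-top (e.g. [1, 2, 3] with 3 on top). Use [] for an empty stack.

Answer: [-2, -2, 14]

Derivation:
After 'push 2': [2]
After 'dup': [2, 2]
After 'push -2': [2, 2, -2]
After 'sub': [2, 4]
After 'mod': [2]
After 'neg': [-2]
After 'push -4': [-2, -4]
After 'push 4': [-2, -4, 4]
After 'dup': [-2, -4, 4, 4]
After 'pick 0': [-2, -4, 4, 4, 4]
After 'gt': [-2, -4, 4, 0]
After 'mul': [-2, -4, 0]
After 'swap': [-2, 0, -4]
After 'mod': [-2, 0]
After 'add': [-2]
After 'dup': [-2, -2]
After 'push 14': [-2, -2, 14]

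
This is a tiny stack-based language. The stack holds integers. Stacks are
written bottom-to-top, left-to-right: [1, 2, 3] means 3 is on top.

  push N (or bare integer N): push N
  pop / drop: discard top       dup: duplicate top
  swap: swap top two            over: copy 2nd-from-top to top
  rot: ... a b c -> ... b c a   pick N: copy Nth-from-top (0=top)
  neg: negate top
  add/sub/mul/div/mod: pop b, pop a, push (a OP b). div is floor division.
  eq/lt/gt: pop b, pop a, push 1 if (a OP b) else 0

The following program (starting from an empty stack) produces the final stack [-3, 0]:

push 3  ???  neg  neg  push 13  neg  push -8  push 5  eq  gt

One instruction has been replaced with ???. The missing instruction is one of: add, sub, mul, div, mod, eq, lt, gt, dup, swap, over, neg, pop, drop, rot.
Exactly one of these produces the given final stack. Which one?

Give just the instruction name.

Answer: neg

Derivation:
Stack before ???: [3]
Stack after ???:  [-3]
The instruction that transforms [3] -> [-3] is: neg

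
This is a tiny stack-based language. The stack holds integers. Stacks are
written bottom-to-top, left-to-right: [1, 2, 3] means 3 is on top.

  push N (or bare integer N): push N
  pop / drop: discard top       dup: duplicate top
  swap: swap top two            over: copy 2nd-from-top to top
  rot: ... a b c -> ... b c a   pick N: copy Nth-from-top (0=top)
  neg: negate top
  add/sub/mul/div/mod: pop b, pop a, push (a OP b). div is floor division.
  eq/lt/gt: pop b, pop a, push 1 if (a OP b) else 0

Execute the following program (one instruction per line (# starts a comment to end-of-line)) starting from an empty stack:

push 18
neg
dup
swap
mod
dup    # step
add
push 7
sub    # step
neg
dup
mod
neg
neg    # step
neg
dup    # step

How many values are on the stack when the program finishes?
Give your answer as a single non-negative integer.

Answer: 2

Derivation:
After 'push 18': stack = [18] (depth 1)
After 'neg': stack = [-18] (depth 1)
After 'dup': stack = [-18, -18] (depth 2)
After 'swap': stack = [-18, -18] (depth 2)
After 'mod': stack = [0] (depth 1)
After 'dup': stack = [0, 0] (depth 2)
After 'add': stack = [0] (depth 1)
After 'push 7': stack = [0, 7] (depth 2)
After 'sub': stack = [-7] (depth 1)
After 'neg': stack = [7] (depth 1)
After 'dup': stack = [7, 7] (depth 2)
After 'mod': stack = [0] (depth 1)
After 'neg': stack = [0] (depth 1)
After 'neg': stack = [0] (depth 1)
After 'neg': stack = [0] (depth 1)
After 'dup': stack = [0, 0] (depth 2)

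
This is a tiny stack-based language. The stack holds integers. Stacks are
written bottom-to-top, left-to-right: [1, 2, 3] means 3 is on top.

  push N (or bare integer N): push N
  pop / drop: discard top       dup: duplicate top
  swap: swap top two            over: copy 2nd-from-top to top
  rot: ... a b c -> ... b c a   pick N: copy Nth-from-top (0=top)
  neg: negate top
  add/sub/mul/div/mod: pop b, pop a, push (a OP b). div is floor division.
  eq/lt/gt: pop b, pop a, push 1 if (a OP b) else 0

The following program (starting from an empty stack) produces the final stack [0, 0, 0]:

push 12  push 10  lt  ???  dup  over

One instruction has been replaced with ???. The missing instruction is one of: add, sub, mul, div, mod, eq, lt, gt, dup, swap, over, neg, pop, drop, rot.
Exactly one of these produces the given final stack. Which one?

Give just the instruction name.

Answer: neg

Derivation:
Stack before ???: [0]
Stack after ???:  [0]
The instruction that transforms [0] -> [0] is: neg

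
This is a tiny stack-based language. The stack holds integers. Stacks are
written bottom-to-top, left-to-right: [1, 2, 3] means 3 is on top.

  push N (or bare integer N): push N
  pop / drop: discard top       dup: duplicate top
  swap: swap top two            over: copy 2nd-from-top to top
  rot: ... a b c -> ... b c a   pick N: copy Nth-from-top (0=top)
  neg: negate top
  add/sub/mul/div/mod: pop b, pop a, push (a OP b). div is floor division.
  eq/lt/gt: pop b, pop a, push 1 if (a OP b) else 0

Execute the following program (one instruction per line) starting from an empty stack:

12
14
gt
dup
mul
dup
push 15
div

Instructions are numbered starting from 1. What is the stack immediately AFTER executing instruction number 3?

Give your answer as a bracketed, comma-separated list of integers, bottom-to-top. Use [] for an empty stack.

Step 1 ('12'): [12]
Step 2 ('14'): [12, 14]
Step 3 ('gt'): [0]

Answer: [0]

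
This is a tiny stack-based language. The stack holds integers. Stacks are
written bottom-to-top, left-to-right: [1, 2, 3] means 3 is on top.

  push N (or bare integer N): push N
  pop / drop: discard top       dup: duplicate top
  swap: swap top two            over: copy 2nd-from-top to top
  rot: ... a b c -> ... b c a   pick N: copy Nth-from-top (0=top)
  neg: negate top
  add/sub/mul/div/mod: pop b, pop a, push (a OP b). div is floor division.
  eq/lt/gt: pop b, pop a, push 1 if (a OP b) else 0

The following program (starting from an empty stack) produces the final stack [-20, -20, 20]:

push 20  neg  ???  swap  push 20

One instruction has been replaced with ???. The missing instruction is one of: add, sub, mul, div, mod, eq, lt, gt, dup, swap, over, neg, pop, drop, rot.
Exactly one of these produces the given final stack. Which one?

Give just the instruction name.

Stack before ???: [-20]
Stack after ???:  [-20, -20]
The instruction that transforms [-20] -> [-20, -20] is: dup

Answer: dup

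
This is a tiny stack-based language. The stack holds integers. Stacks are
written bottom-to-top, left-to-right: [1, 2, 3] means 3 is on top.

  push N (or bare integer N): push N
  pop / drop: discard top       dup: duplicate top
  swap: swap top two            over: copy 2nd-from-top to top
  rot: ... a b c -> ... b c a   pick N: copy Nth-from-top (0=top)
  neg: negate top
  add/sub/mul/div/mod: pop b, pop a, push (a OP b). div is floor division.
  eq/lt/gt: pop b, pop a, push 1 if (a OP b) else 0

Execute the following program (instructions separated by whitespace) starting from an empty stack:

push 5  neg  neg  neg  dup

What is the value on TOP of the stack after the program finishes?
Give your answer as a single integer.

Answer: -5

Derivation:
After 'push 5': [5]
After 'neg': [-5]
After 'neg': [5]
After 'neg': [-5]
After 'dup': [-5, -5]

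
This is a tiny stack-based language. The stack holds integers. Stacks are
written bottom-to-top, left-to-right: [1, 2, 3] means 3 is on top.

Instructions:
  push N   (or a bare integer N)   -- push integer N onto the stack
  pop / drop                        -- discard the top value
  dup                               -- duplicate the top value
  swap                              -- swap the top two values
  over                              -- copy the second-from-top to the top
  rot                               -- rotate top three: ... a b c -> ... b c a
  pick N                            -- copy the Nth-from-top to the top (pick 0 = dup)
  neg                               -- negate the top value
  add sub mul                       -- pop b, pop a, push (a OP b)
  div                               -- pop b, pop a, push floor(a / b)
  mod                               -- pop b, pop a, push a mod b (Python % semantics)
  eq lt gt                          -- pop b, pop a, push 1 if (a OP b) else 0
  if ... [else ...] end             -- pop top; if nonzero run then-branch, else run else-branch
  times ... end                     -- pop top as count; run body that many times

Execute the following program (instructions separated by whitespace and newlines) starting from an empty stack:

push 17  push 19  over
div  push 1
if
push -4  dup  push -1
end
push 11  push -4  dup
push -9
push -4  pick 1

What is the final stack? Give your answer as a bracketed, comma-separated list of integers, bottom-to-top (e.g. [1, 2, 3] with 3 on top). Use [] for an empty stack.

Answer: [17, 1, -4, -4, -1, 11, -4, -4, -9, -4, -9]

Derivation:
After 'push 17': [17]
After 'push 19': [17, 19]
After 'over': [17, 19, 17]
After 'div': [17, 1]
After 'push 1': [17, 1, 1]
After 'if': [17, 1]
After 'push -4': [17, 1, -4]
After 'dup': [17, 1, -4, -4]
After 'push -1': [17, 1, -4, -4, -1]
After 'push 11': [17, 1, -4, -4, -1, 11]
After 'push -4': [17, 1, -4, -4, -1, 11, -4]
After 'dup': [17, 1, -4, -4, -1, 11, -4, -4]
After 'push -9': [17, 1, -4, -4, -1, 11, -4, -4, -9]
After 'push -4': [17, 1, -4, -4, -1, 11, -4, -4, -9, -4]
After 'pick 1': [17, 1, -4, -4, -1, 11, -4, -4, -9, -4, -9]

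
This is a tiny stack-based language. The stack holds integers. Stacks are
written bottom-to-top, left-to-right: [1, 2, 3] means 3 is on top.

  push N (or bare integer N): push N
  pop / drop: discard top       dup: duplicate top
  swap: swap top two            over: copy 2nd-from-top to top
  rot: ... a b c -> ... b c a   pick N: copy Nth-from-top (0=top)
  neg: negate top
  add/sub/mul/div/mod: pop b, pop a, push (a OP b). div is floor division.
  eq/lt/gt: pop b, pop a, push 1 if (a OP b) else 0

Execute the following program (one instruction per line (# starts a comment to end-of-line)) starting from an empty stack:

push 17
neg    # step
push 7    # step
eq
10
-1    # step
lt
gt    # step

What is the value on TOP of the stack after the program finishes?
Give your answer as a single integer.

After 'push 17': [17]
After 'neg': [-17]
After 'push 7': [-17, 7]
After 'eq': [0]
After 'push 10': [0, 10]
After 'push -1': [0, 10, -1]
After 'lt': [0, 0]
After 'gt': [0]

Answer: 0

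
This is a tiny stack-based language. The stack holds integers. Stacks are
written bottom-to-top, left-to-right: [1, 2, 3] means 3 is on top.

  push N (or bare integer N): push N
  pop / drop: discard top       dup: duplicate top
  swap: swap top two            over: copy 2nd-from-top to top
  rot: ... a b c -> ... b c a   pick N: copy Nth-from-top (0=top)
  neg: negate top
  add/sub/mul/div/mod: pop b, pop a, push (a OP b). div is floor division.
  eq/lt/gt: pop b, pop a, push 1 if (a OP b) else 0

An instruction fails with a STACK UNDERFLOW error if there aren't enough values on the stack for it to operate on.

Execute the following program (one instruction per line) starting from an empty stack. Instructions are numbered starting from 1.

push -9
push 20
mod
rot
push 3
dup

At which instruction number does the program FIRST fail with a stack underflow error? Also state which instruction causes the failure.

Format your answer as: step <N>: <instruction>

Answer: step 4: rot

Derivation:
Step 1 ('push -9'): stack = [-9], depth = 1
Step 2 ('push 20'): stack = [-9, 20], depth = 2
Step 3 ('mod'): stack = [11], depth = 1
Step 4 ('rot'): needs 3 value(s) but depth is 1 — STACK UNDERFLOW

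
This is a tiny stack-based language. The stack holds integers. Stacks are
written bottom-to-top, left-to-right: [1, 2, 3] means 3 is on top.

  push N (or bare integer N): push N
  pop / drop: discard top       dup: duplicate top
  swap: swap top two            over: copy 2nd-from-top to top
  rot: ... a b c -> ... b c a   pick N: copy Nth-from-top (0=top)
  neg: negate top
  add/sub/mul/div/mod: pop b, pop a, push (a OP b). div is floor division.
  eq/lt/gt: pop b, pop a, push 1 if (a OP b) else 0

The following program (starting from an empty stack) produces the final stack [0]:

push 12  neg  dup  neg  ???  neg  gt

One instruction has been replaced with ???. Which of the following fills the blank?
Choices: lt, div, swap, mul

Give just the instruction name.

Stack before ???: [-12, 12]
Stack after ???:  [12, -12]
Checking each choice:
  lt: stack underflow (need 2, have 1)
  div: stack underflow (need 2, have 1)
  swap: MATCH
  mul: stack underflow (need 2, have 1)


Answer: swap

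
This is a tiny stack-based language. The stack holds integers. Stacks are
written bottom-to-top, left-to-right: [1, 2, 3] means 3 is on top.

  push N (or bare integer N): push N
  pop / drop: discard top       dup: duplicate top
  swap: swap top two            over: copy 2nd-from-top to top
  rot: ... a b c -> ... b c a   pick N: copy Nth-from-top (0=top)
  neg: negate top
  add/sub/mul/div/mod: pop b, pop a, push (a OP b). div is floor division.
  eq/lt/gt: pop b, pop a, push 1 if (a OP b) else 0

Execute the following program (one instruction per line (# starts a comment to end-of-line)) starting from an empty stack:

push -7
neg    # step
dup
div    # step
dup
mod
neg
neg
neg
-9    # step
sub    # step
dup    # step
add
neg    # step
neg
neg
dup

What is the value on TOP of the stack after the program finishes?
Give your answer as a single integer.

Answer: -18

Derivation:
After 'push -7': [-7]
After 'neg': [7]
After 'dup': [7, 7]
After 'div': [1]
After 'dup': [1, 1]
After 'mod': [0]
After 'neg': [0]
After 'neg': [0]
After 'neg': [0]
After 'push -9': [0, -9]
After 'sub': [9]
After 'dup': [9, 9]
After 'add': [18]
After 'neg': [-18]
After 'neg': [18]
After 'neg': [-18]
After 'dup': [-18, -18]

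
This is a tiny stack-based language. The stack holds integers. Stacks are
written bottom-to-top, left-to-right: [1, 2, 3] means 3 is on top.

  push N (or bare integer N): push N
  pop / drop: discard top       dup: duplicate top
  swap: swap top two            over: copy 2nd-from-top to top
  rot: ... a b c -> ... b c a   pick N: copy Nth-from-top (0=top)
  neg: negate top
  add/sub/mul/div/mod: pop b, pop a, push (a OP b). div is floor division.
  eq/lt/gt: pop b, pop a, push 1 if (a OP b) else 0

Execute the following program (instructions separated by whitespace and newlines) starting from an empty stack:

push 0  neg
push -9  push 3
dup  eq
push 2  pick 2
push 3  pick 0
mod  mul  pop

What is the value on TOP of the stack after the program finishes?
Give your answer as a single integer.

Answer: 2

Derivation:
After 'push 0': [0]
After 'neg': [0]
After 'push -9': [0, -9]
After 'push 3': [0, -9, 3]
After 'dup': [0, -9, 3, 3]
After 'eq': [0, -9, 1]
After 'push 2': [0, -9, 1, 2]
After 'pick 2': [0, -9, 1, 2, -9]
After 'push 3': [0, -9, 1, 2, -9, 3]
After 'pick 0': [0, -9, 1, 2, -9, 3, 3]
After 'mod': [0, -9, 1, 2, -9, 0]
After 'mul': [0, -9, 1, 2, 0]
After 'pop': [0, -9, 1, 2]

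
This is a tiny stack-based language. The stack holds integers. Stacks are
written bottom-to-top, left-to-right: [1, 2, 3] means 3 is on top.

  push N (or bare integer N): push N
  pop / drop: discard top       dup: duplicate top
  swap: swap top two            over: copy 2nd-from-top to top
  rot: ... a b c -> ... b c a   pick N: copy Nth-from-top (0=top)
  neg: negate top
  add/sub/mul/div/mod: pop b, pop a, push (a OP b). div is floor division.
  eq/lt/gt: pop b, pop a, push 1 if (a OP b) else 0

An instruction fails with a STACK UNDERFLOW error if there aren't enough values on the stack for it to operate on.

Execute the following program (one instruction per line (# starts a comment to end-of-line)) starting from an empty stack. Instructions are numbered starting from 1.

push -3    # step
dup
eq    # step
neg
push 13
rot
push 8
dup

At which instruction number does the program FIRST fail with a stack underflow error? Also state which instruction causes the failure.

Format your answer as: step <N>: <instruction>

Answer: step 6: rot

Derivation:
Step 1 ('push -3'): stack = [-3], depth = 1
Step 2 ('dup'): stack = [-3, -3], depth = 2
Step 3 ('eq'): stack = [1], depth = 1
Step 4 ('neg'): stack = [-1], depth = 1
Step 5 ('push 13'): stack = [-1, 13], depth = 2
Step 6 ('rot'): needs 3 value(s) but depth is 2 — STACK UNDERFLOW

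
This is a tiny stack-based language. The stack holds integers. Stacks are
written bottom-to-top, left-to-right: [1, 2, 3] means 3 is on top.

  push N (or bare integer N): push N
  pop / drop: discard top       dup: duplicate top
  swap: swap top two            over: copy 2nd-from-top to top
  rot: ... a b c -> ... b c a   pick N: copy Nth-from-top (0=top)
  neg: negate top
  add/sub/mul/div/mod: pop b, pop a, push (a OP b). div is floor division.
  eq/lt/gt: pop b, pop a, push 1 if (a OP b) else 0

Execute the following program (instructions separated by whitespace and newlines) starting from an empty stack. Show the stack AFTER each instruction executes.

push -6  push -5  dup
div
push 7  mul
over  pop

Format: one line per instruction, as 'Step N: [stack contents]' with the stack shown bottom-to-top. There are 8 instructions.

Step 1: [-6]
Step 2: [-6, -5]
Step 3: [-6, -5, -5]
Step 4: [-6, 1]
Step 5: [-6, 1, 7]
Step 6: [-6, 7]
Step 7: [-6, 7, -6]
Step 8: [-6, 7]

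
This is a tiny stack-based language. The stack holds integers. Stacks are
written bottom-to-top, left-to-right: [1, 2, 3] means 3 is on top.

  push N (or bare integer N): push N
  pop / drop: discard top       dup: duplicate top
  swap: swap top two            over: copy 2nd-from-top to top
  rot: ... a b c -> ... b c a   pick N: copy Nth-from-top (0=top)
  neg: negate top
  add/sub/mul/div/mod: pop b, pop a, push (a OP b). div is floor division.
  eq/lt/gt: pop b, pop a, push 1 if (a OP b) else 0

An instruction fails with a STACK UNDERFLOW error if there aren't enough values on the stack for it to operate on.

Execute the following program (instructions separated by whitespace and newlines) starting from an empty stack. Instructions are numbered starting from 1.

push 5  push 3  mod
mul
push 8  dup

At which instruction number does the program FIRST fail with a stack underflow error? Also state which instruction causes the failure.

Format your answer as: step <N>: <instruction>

Answer: step 4: mul

Derivation:
Step 1 ('push 5'): stack = [5], depth = 1
Step 2 ('push 3'): stack = [5, 3], depth = 2
Step 3 ('mod'): stack = [2], depth = 1
Step 4 ('mul'): needs 2 value(s) but depth is 1 — STACK UNDERFLOW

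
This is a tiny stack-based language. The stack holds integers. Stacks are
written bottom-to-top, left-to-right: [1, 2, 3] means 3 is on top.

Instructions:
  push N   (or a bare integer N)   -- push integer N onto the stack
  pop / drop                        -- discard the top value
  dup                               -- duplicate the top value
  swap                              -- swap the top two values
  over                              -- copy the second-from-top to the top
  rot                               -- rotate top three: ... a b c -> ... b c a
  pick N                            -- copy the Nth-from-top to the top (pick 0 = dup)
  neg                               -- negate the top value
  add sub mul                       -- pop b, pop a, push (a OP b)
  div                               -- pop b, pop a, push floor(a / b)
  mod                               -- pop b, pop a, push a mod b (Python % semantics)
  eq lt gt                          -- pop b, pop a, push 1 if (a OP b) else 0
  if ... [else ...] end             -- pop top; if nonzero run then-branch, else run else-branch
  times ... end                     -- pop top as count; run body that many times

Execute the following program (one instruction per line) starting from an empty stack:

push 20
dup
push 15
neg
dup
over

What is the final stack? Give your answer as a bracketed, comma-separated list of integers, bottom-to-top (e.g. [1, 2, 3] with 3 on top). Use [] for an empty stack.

After 'push 20': [20]
After 'dup': [20, 20]
After 'push 15': [20, 20, 15]
After 'neg': [20, 20, -15]
After 'dup': [20, 20, -15, -15]
After 'over': [20, 20, -15, -15, -15]

Answer: [20, 20, -15, -15, -15]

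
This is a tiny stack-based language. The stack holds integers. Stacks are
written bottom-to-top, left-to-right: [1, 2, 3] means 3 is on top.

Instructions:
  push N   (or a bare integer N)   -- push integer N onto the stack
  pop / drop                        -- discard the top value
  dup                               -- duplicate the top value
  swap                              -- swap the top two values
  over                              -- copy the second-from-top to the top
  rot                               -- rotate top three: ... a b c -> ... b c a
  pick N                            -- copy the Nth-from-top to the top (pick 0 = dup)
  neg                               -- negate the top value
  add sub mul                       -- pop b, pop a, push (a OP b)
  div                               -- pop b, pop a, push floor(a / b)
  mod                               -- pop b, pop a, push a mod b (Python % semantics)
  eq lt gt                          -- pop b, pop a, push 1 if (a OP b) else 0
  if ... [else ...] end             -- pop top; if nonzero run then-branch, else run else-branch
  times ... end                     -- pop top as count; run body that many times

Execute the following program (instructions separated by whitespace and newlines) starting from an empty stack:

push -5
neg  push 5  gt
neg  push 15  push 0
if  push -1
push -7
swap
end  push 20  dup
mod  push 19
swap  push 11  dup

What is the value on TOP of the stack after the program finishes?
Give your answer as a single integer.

Answer: 11

Derivation:
After 'push -5': [-5]
After 'neg': [5]
After 'push 5': [5, 5]
After 'gt': [0]
After 'neg': [0]
After 'push 15': [0, 15]
After 'push 0': [0, 15, 0]
After 'if': [0, 15]
After 'push 20': [0, 15, 20]
After 'dup': [0, 15, 20, 20]
After 'mod': [0, 15, 0]
After 'push 19': [0, 15, 0, 19]
After 'swap': [0, 15, 19, 0]
After 'push 11': [0, 15, 19, 0, 11]
After 'dup': [0, 15, 19, 0, 11, 11]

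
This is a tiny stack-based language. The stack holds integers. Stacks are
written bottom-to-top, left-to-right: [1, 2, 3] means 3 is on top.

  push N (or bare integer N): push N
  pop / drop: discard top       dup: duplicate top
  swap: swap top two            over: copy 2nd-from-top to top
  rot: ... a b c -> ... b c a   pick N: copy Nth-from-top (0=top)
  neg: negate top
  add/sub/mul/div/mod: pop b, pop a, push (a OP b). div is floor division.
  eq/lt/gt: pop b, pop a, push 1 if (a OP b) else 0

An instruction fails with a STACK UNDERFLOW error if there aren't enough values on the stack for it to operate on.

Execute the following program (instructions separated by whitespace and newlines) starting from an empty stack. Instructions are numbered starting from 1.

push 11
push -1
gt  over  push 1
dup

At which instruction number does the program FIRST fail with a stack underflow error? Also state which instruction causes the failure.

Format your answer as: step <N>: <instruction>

Step 1 ('push 11'): stack = [11], depth = 1
Step 2 ('push -1'): stack = [11, -1], depth = 2
Step 3 ('gt'): stack = [1], depth = 1
Step 4 ('over'): needs 2 value(s) but depth is 1 — STACK UNDERFLOW

Answer: step 4: over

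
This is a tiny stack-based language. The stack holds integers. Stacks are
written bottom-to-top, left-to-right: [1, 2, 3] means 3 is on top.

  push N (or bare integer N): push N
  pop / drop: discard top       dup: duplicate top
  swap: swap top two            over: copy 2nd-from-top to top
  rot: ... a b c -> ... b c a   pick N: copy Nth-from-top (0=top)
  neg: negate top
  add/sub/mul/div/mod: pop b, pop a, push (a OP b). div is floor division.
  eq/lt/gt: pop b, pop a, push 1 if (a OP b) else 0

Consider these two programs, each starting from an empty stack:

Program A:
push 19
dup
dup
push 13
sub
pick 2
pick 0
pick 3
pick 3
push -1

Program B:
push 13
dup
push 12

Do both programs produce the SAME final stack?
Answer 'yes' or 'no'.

Answer: no

Derivation:
Program A trace:
  After 'push 19': [19]
  After 'dup': [19, 19]
  After 'dup': [19, 19, 19]
  After 'push 13': [19, 19, 19, 13]
  After 'sub': [19, 19, 6]
  After 'pick 2': [19, 19, 6, 19]
  After 'pick 0': [19, 19, 6, 19, 19]
  After 'pick 3': [19, 19, 6, 19, 19, 19]
  After 'pick 3': [19, 19, 6, 19, 19, 19, 6]
  After 'push -1': [19, 19, 6, 19, 19, 19, 6, -1]
Program A final stack: [19, 19, 6, 19, 19, 19, 6, -1]

Program B trace:
  After 'push 13': [13]
  After 'dup': [13, 13]
  After 'push 12': [13, 13, 12]
Program B final stack: [13, 13, 12]
Same: no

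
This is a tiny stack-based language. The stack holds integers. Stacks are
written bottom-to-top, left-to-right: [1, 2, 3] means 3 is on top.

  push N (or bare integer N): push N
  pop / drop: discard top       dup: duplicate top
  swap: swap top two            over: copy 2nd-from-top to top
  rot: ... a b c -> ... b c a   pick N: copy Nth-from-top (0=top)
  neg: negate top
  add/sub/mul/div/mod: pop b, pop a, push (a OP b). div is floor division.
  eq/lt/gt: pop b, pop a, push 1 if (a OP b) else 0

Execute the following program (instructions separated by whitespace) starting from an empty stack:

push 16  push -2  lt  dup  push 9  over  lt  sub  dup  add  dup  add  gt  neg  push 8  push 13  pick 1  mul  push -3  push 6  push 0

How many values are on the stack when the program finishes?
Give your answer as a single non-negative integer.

Answer: 6

Derivation:
After 'push 16': stack = [16] (depth 1)
After 'push -2': stack = [16, -2] (depth 2)
After 'lt': stack = [0] (depth 1)
After 'dup': stack = [0, 0] (depth 2)
After 'push 9': stack = [0, 0, 9] (depth 3)
After 'over': stack = [0, 0, 9, 0] (depth 4)
After 'lt': stack = [0, 0, 0] (depth 3)
After 'sub': stack = [0, 0] (depth 2)
After 'dup': stack = [0, 0, 0] (depth 3)
After 'add': stack = [0, 0] (depth 2)
  ...
After 'add': stack = [0, 0] (depth 2)
After 'gt': stack = [0] (depth 1)
After 'neg': stack = [0] (depth 1)
After 'push 8': stack = [0, 8] (depth 2)
After 'push 13': stack = [0, 8, 13] (depth 3)
After 'pick 1': stack = [0, 8, 13, 8] (depth 4)
After 'mul': stack = [0, 8, 104] (depth 3)
After 'push -3': stack = [0, 8, 104, -3] (depth 4)
After 'push 6': stack = [0, 8, 104, -3, 6] (depth 5)
After 'push 0': stack = [0, 8, 104, -3, 6, 0] (depth 6)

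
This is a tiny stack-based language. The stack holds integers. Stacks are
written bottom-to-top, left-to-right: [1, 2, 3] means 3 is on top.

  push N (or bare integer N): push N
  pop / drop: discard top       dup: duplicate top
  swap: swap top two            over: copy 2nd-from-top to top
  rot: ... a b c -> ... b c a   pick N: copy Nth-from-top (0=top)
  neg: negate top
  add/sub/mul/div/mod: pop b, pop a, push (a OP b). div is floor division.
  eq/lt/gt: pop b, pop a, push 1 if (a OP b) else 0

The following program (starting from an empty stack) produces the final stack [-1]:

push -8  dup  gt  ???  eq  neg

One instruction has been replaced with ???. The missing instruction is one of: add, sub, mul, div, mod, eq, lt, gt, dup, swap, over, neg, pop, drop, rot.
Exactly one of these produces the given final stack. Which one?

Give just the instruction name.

Answer: dup

Derivation:
Stack before ???: [0]
Stack after ???:  [0, 0]
The instruction that transforms [0] -> [0, 0] is: dup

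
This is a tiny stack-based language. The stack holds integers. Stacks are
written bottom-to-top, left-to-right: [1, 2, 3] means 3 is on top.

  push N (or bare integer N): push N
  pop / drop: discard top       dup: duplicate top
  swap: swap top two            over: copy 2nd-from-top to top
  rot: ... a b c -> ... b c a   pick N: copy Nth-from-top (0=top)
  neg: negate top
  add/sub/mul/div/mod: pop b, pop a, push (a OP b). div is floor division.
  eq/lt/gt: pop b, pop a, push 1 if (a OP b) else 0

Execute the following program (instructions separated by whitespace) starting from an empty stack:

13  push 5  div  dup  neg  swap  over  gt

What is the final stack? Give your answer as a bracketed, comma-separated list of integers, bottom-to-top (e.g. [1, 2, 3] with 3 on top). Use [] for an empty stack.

After 'push 13': [13]
After 'push 5': [13, 5]
After 'div': [2]
After 'dup': [2, 2]
After 'neg': [2, -2]
After 'swap': [-2, 2]
After 'over': [-2, 2, -2]
After 'gt': [-2, 1]

Answer: [-2, 1]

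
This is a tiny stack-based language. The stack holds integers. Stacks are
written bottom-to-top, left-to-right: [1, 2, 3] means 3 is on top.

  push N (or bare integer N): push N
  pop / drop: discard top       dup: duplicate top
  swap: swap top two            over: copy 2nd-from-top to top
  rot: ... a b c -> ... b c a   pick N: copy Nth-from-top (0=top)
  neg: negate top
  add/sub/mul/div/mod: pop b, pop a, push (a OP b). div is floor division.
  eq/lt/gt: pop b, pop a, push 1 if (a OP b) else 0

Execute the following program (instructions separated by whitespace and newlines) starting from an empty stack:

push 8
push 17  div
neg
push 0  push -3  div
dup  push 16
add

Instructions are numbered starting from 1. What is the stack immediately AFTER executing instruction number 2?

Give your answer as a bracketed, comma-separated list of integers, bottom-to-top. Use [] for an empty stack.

Step 1 ('push 8'): [8]
Step 2 ('push 17'): [8, 17]

Answer: [8, 17]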